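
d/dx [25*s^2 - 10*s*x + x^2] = -10*s + 2*x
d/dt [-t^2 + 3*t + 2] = 3 - 2*t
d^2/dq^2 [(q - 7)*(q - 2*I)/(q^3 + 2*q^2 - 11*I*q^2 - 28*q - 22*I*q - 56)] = (2*q^6 + q^5*(-42 - 12*I) + q^4*(-48 + 738*I) + q^3*(5002 + 584*I) + q^2*(1512 - 17220*I) + q*(-34272 + 4200*I) + 6048 + 35056*I)/(q^9 + q^8*(6 - 33*I) + q^7*(-435 - 198*I) + q^6*(-2674 + 2783*I) + q^5*(7152 + 18810*I) + q^4*(71520 + 12276*I) + q^3*(128240 - 129800*I) + q^2*(-31584 - 310464*I) + q*(-263424 - 206976*I) - 175616)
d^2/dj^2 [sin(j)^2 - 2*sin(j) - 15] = 2*sin(j) + 2*cos(2*j)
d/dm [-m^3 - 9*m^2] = 3*m*(-m - 6)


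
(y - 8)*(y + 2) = y^2 - 6*y - 16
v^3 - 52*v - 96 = (v - 8)*(v + 2)*(v + 6)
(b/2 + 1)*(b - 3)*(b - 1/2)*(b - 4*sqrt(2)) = b^4/2 - 2*sqrt(2)*b^3 - 3*b^3/4 - 11*b^2/4 + 3*sqrt(2)*b^2 + 3*b/2 + 11*sqrt(2)*b - 6*sqrt(2)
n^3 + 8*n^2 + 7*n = n*(n + 1)*(n + 7)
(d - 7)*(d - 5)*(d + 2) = d^3 - 10*d^2 + 11*d + 70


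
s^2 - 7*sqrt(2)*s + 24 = (s - 4*sqrt(2))*(s - 3*sqrt(2))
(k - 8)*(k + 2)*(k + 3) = k^3 - 3*k^2 - 34*k - 48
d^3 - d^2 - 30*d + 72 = (d - 4)*(d - 3)*(d + 6)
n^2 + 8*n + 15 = (n + 3)*(n + 5)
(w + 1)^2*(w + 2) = w^3 + 4*w^2 + 5*w + 2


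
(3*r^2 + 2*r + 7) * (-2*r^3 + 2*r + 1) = -6*r^5 - 4*r^4 - 8*r^3 + 7*r^2 + 16*r + 7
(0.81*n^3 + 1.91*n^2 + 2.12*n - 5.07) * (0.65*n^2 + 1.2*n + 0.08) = 0.5265*n^5 + 2.2135*n^4 + 3.7348*n^3 - 0.5987*n^2 - 5.9144*n - 0.4056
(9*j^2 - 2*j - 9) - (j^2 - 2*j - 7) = 8*j^2 - 2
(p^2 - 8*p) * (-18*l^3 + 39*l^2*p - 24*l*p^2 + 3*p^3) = -18*l^3*p^2 + 144*l^3*p + 39*l^2*p^3 - 312*l^2*p^2 - 24*l*p^4 + 192*l*p^3 + 3*p^5 - 24*p^4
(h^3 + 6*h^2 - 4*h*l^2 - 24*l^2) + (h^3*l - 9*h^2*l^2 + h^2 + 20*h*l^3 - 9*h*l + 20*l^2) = h^3*l + h^3 - 9*h^2*l^2 + 7*h^2 + 20*h*l^3 - 4*h*l^2 - 9*h*l - 4*l^2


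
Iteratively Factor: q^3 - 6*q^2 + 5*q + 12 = (q + 1)*(q^2 - 7*q + 12) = (q - 4)*(q + 1)*(q - 3)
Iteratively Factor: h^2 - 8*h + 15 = (h - 5)*(h - 3)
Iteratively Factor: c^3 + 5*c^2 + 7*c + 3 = (c + 1)*(c^2 + 4*c + 3) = (c + 1)^2*(c + 3)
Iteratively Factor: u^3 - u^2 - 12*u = (u - 4)*(u^2 + 3*u) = u*(u - 4)*(u + 3)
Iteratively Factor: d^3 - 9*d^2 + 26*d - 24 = (d - 4)*(d^2 - 5*d + 6) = (d - 4)*(d - 3)*(d - 2)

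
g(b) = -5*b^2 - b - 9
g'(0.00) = -1.00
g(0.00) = -9.00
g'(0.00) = -1.00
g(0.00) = -9.00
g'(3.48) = -35.80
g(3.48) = -73.03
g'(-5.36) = 52.60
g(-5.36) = -147.29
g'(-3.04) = 29.40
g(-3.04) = -52.17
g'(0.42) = -5.20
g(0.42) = -10.30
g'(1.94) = -20.40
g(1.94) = -29.76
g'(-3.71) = 36.10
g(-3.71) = -74.11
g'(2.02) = -21.20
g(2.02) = -31.42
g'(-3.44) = 33.40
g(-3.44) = -64.73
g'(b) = -10*b - 1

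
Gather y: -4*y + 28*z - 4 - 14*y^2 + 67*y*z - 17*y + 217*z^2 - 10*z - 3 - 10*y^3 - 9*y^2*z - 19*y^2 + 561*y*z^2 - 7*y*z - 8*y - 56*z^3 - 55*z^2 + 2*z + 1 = -10*y^3 + y^2*(-9*z - 33) + y*(561*z^2 + 60*z - 29) - 56*z^3 + 162*z^2 + 20*z - 6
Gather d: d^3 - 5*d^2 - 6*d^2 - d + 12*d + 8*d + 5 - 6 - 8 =d^3 - 11*d^2 + 19*d - 9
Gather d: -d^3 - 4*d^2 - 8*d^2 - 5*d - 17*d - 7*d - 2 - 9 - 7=-d^3 - 12*d^2 - 29*d - 18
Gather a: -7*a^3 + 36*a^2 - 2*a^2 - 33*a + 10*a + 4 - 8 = -7*a^3 + 34*a^2 - 23*a - 4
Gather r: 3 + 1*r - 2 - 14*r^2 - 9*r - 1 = -14*r^2 - 8*r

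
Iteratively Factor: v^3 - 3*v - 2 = (v - 2)*(v^2 + 2*v + 1) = (v - 2)*(v + 1)*(v + 1)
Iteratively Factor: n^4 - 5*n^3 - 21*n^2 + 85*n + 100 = (n + 1)*(n^3 - 6*n^2 - 15*n + 100) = (n + 1)*(n + 4)*(n^2 - 10*n + 25) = (n - 5)*(n + 1)*(n + 4)*(n - 5)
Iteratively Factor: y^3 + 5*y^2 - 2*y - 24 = (y + 4)*(y^2 + y - 6) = (y - 2)*(y + 4)*(y + 3)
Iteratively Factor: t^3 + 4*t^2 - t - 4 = (t - 1)*(t^2 + 5*t + 4) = (t - 1)*(t + 1)*(t + 4)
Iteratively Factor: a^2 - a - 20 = (a + 4)*(a - 5)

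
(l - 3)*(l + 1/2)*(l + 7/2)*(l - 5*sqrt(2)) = l^4 - 5*sqrt(2)*l^3 + l^3 - 41*l^2/4 - 5*sqrt(2)*l^2 - 21*l/4 + 205*sqrt(2)*l/4 + 105*sqrt(2)/4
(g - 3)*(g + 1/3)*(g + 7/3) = g^3 - g^2/3 - 65*g/9 - 7/3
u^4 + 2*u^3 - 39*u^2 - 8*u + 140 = (u - 5)*(u - 2)*(u + 2)*(u + 7)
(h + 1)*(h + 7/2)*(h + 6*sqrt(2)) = h^3 + 9*h^2/2 + 6*sqrt(2)*h^2 + 7*h/2 + 27*sqrt(2)*h + 21*sqrt(2)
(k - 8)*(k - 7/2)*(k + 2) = k^3 - 19*k^2/2 + 5*k + 56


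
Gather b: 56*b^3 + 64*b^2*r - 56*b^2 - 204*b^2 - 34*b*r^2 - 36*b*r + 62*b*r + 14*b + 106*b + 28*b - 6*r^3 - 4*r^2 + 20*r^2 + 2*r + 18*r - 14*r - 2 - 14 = 56*b^3 + b^2*(64*r - 260) + b*(-34*r^2 + 26*r + 148) - 6*r^3 + 16*r^2 + 6*r - 16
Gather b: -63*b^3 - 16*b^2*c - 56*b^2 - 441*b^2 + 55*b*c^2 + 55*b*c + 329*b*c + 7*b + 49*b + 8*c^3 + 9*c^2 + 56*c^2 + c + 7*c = -63*b^3 + b^2*(-16*c - 497) + b*(55*c^2 + 384*c + 56) + 8*c^3 + 65*c^2 + 8*c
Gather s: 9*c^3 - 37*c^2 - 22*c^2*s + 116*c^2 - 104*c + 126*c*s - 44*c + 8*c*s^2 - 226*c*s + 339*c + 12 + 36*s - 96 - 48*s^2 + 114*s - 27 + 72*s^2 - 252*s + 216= 9*c^3 + 79*c^2 + 191*c + s^2*(8*c + 24) + s*(-22*c^2 - 100*c - 102) + 105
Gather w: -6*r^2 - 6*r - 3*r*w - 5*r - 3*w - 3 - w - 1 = -6*r^2 - 11*r + w*(-3*r - 4) - 4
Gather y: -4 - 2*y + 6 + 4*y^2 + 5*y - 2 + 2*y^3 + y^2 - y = 2*y^3 + 5*y^2 + 2*y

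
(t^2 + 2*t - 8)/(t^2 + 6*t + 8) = (t - 2)/(t + 2)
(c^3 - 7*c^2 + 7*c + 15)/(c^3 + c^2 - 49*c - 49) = (c^2 - 8*c + 15)/(c^2 - 49)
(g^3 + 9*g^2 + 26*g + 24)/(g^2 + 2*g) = g + 7 + 12/g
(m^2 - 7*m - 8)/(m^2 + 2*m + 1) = (m - 8)/(m + 1)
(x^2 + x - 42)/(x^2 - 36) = (x + 7)/(x + 6)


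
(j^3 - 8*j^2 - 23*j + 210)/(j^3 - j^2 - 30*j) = (j - 7)/j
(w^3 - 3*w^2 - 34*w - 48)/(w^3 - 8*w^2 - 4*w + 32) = (w + 3)/(w - 2)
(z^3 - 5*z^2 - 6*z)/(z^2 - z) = (z^2 - 5*z - 6)/(z - 1)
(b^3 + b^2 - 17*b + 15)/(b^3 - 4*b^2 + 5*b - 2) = (b^2 + 2*b - 15)/(b^2 - 3*b + 2)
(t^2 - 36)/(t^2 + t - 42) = (t + 6)/(t + 7)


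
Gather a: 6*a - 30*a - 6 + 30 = 24 - 24*a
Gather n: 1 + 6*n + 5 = 6*n + 6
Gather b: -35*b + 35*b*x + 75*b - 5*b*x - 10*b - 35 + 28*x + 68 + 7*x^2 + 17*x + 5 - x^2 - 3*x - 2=b*(30*x + 30) + 6*x^2 + 42*x + 36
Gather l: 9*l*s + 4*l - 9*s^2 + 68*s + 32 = l*(9*s + 4) - 9*s^2 + 68*s + 32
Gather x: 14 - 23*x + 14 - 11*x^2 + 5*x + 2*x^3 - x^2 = 2*x^3 - 12*x^2 - 18*x + 28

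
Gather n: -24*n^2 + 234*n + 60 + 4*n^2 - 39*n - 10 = -20*n^2 + 195*n + 50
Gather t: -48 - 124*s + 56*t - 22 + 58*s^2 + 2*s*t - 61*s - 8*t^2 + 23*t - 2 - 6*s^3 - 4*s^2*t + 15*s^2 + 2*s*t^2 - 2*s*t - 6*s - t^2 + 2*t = -6*s^3 + 73*s^2 - 191*s + t^2*(2*s - 9) + t*(81 - 4*s^2) - 72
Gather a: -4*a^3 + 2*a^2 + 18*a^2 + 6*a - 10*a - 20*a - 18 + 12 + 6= -4*a^3 + 20*a^2 - 24*a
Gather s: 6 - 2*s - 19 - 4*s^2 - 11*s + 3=-4*s^2 - 13*s - 10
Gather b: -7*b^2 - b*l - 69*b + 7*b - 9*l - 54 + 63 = -7*b^2 + b*(-l - 62) - 9*l + 9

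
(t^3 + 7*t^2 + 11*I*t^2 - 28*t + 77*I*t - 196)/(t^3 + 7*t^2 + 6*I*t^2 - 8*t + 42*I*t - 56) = (t + 7*I)/(t + 2*I)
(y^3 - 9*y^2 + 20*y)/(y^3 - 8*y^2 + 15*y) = (y - 4)/(y - 3)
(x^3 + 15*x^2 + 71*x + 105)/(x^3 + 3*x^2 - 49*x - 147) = (x + 5)/(x - 7)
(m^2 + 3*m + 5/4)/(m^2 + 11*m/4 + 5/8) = 2*(2*m + 1)/(4*m + 1)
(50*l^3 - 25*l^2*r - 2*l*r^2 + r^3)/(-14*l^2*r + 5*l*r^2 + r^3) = (-25*l^2 + r^2)/(r*(7*l + r))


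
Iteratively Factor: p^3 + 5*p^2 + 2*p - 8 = (p - 1)*(p^2 + 6*p + 8) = (p - 1)*(p + 2)*(p + 4)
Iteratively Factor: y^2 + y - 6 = (y - 2)*(y + 3)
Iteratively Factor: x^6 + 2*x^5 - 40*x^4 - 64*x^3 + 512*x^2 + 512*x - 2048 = (x + 4)*(x^5 - 2*x^4 - 32*x^3 + 64*x^2 + 256*x - 512) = (x + 4)^2*(x^4 - 6*x^3 - 8*x^2 + 96*x - 128) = (x - 2)*(x + 4)^2*(x^3 - 4*x^2 - 16*x + 64) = (x - 4)*(x - 2)*(x + 4)^2*(x^2 - 16) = (x - 4)*(x - 2)*(x + 4)^3*(x - 4)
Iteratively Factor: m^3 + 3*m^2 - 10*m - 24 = (m + 4)*(m^2 - m - 6) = (m - 3)*(m + 4)*(m + 2)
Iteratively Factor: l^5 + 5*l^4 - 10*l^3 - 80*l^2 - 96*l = (l - 4)*(l^4 + 9*l^3 + 26*l^2 + 24*l) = (l - 4)*(l + 4)*(l^3 + 5*l^2 + 6*l) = (l - 4)*(l + 3)*(l + 4)*(l^2 + 2*l) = (l - 4)*(l + 2)*(l + 3)*(l + 4)*(l)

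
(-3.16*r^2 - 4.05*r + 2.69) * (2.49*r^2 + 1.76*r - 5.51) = -7.8684*r^4 - 15.6461*r^3 + 16.9817*r^2 + 27.0499*r - 14.8219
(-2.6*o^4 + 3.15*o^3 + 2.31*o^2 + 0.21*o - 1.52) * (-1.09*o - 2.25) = 2.834*o^5 + 2.4165*o^4 - 9.6054*o^3 - 5.4264*o^2 + 1.1843*o + 3.42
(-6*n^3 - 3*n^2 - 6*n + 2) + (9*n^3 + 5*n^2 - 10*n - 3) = 3*n^3 + 2*n^2 - 16*n - 1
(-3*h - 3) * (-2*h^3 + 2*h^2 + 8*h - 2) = 6*h^4 - 30*h^2 - 18*h + 6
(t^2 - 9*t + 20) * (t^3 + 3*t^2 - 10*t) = t^5 - 6*t^4 - 17*t^3 + 150*t^2 - 200*t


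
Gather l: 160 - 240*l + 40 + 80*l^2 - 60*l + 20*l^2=100*l^2 - 300*l + 200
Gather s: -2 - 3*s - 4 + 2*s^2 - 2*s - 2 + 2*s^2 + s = 4*s^2 - 4*s - 8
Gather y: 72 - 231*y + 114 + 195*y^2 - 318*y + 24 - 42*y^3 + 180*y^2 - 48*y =-42*y^3 + 375*y^2 - 597*y + 210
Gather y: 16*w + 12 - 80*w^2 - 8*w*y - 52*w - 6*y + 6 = -80*w^2 - 36*w + y*(-8*w - 6) + 18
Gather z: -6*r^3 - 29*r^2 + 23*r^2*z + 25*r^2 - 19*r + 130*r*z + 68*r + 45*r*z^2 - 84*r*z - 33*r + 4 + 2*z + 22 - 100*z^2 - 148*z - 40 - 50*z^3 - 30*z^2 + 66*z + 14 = -6*r^3 - 4*r^2 + 16*r - 50*z^3 + z^2*(45*r - 130) + z*(23*r^2 + 46*r - 80)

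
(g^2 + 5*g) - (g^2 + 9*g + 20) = -4*g - 20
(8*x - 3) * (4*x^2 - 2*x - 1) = 32*x^3 - 28*x^2 - 2*x + 3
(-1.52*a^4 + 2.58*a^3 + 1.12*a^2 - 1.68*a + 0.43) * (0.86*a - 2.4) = -1.3072*a^5 + 5.8668*a^4 - 5.2288*a^3 - 4.1328*a^2 + 4.4018*a - 1.032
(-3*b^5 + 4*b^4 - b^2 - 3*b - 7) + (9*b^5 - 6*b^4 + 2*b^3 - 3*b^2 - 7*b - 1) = 6*b^5 - 2*b^4 + 2*b^3 - 4*b^2 - 10*b - 8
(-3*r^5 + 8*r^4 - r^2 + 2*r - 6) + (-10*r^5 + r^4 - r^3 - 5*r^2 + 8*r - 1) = -13*r^5 + 9*r^4 - r^3 - 6*r^2 + 10*r - 7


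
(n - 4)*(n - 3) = n^2 - 7*n + 12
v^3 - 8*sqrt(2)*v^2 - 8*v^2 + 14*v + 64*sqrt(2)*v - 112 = (v - 8)*(v - 7*sqrt(2))*(v - sqrt(2))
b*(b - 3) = b^2 - 3*b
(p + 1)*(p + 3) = p^2 + 4*p + 3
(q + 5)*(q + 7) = q^2 + 12*q + 35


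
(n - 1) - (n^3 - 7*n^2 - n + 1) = -n^3 + 7*n^2 + 2*n - 2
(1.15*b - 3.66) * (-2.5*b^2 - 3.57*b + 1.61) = -2.875*b^3 + 5.0445*b^2 + 14.9177*b - 5.8926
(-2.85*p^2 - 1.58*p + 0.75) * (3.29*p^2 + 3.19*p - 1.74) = -9.3765*p^4 - 14.2897*p^3 + 2.3863*p^2 + 5.1417*p - 1.305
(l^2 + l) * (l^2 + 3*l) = l^4 + 4*l^3 + 3*l^2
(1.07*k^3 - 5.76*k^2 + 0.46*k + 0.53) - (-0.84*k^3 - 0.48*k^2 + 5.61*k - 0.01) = 1.91*k^3 - 5.28*k^2 - 5.15*k + 0.54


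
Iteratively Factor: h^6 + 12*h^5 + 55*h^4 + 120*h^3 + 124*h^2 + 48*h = (h + 3)*(h^5 + 9*h^4 + 28*h^3 + 36*h^2 + 16*h) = h*(h + 3)*(h^4 + 9*h^3 + 28*h^2 + 36*h + 16) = h*(h + 2)*(h + 3)*(h^3 + 7*h^2 + 14*h + 8) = h*(h + 2)^2*(h + 3)*(h^2 + 5*h + 4) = h*(h + 1)*(h + 2)^2*(h + 3)*(h + 4)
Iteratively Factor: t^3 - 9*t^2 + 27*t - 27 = (t - 3)*(t^2 - 6*t + 9) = (t - 3)^2*(t - 3)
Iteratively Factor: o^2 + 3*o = (o + 3)*(o)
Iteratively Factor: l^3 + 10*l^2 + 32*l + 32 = (l + 4)*(l^2 + 6*l + 8) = (l + 4)^2*(l + 2)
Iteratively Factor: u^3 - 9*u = (u + 3)*(u^2 - 3*u) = u*(u + 3)*(u - 3)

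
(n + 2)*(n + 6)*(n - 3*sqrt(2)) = n^3 - 3*sqrt(2)*n^2 + 8*n^2 - 24*sqrt(2)*n + 12*n - 36*sqrt(2)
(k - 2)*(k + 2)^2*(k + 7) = k^4 + 9*k^3 + 10*k^2 - 36*k - 56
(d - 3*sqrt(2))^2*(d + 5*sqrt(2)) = d^3 - sqrt(2)*d^2 - 42*d + 90*sqrt(2)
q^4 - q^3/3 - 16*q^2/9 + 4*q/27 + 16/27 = (q - 4/3)*(q - 2/3)*(q + 2/3)*(q + 1)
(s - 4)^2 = s^2 - 8*s + 16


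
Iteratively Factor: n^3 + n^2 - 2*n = (n - 1)*(n^2 + 2*n) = n*(n - 1)*(n + 2)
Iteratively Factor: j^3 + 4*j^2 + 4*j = (j + 2)*(j^2 + 2*j) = (j + 2)^2*(j)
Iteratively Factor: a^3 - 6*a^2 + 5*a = (a - 1)*(a^2 - 5*a) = a*(a - 1)*(a - 5)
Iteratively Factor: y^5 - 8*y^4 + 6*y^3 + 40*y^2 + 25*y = (y)*(y^4 - 8*y^3 + 6*y^2 + 40*y + 25) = y*(y + 1)*(y^3 - 9*y^2 + 15*y + 25) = y*(y + 1)^2*(y^2 - 10*y + 25) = y*(y - 5)*(y + 1)^2*(y - 5)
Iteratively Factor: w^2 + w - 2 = (w - 1)*(w + 2)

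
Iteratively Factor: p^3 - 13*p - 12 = (p + 1)*(p^2 - p - 12) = (p + 1)*(p + 3)*(p - 4)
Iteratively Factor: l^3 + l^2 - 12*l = (l)*(l^2 + l - 12) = l*(l - 3)*(l + 4)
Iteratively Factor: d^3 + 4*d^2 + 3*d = (d + 3)*(d^2 + d) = (d + 1)*(d + 3)*(d)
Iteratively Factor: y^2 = (y)*(y)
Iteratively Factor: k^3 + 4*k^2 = (k)*(k^2 + 4*k) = k*(k + 4)*(k)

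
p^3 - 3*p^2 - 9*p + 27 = (p - 3)^2*(p + 3)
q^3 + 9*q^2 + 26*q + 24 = (q + 2)*(q + 3)*(q + 4)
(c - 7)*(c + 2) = c^2 - 5*c - 14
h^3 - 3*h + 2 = (h - 1)^2*(h + 2)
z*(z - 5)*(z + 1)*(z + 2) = z^4 - 2*z^3 - 13*z^2 - 10*z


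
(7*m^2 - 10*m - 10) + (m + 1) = 7*m^2 - 9*m - 9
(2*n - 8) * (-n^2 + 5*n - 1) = -2*n^3 + 18*n^2 - 42*n + 8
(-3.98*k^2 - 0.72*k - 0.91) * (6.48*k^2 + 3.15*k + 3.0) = -25.7904*k^4 - 17.2026*k^3 - 20.1048*k^2 - 5.0265*k - 2.73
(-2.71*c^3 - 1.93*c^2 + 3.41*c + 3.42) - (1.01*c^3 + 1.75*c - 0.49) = -3.72*c^3 - 1.93*c^2 + 1.66*c + 3.91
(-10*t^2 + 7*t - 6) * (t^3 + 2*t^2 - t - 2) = -10*t^5 - 13*t^4 + 18*t^3 + t^2 - 8*t + 12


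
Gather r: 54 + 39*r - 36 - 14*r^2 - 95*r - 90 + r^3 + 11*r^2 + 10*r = r^3 - 3*r^2 - 46*r - 72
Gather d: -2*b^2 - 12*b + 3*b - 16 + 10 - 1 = -2*b^2 - 9*b - 7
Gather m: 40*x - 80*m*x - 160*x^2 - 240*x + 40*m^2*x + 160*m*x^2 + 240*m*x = 40*m^2*x + m*(160*x^2 + 160*x) - 160*x^2 - 200*x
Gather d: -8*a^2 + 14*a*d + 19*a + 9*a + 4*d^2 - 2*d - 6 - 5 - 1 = -8*a^2 + 28*a + 4*d^2 + d*(14*a - 2) - 12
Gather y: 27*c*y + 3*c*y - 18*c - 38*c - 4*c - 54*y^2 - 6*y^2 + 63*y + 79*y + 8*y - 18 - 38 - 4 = -60*c - 60*y^2 + y*(30*c + 150) - 60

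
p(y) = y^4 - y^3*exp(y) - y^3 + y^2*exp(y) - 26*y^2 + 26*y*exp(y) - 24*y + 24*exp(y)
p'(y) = -y^3*exp(y) + 4*y^3 - 2*y^2*exp(y) - 3*y^2 + 28*y*exp(y) - 52*y + 50*exp(y) - 24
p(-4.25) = 35.51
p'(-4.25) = -164.65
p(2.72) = 1021.68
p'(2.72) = 1277.91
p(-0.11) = 21.28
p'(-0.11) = 23.69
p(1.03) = 89.88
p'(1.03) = 135.46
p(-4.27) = 38.84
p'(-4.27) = -168.47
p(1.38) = 153.50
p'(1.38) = 235.79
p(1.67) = 238.75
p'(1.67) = 359.06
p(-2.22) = -41.57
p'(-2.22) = 31.69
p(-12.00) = 19008.01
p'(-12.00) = -6743.99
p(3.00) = 1435.19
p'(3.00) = 1688.61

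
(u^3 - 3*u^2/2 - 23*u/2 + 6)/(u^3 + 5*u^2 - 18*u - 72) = (u - 1/2)/(u + 6)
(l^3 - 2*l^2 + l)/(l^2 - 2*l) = (l^2 - 2*l + 1)/(l - 2)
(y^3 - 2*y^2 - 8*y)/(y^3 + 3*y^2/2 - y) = 2*(y - 4)/(2*y - 1)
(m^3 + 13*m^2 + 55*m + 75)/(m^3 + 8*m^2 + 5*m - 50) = (m + 3)/(m - 2)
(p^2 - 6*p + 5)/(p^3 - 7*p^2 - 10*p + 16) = (p - 5)/(p^2 - 6*p - 16)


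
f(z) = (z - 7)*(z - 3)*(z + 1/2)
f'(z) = (z - 7)*(z - 3) + (z - 7)*(z + 1/2) + (z - 3)*(z + 1/2)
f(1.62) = 15.74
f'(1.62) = -6.91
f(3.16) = -2.25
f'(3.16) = -14.08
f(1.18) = 17.80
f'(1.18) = -2.24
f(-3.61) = -218.11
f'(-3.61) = 123.69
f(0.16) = 12.82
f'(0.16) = 13.04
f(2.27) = 9.56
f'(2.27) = -11.67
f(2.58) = 5.72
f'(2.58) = -13.05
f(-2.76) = -127.05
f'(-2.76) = 91.29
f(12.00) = 562.50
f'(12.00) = 220.00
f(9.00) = 114.00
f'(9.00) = 88.00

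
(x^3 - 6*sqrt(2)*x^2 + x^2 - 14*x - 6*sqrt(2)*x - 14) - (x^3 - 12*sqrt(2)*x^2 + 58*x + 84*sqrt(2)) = x^2 + 6*sqrt(2)*x^2 - 72*x - 6*sqrt(2)*x - 84*sqrt(2) - 14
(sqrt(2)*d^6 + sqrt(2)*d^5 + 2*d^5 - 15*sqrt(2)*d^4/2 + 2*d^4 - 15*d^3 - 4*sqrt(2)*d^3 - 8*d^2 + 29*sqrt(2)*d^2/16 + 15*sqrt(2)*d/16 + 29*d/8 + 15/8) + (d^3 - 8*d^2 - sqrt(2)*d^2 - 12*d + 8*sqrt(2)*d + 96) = sqrt(2)*d^6 + sqrt(2)*d^5 + 2*d^5 - 15*sqrt(2)*d^4/2 + 2*d^4 - 14*d^3 - 4*sqrt(2)*d^3 - 16*d^2 + 13*sqrt(2)*d^2/16 - 67*d/8 + 143*sqrt(2)*d/16 + 783/8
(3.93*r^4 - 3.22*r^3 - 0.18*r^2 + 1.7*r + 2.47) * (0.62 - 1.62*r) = -6.3666*r^5 + 7.653*r^4 - 1.7048*r^3 - 2.8656*r^2 - 2.9474*r + 1.5314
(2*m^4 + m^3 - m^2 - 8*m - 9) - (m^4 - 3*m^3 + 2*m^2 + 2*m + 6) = m^4 + 4*m^3 - 3*m^2 - 10*m - 15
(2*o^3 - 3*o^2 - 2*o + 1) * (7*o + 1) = 14*o^4 - 19*o^3 - 17*o^2 + 5*o + 1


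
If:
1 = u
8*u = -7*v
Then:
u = 1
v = -8/7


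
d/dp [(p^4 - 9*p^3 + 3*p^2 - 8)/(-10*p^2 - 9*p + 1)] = (-20*p^5 + 63*p^4 + 166*p^3 - 54*p^2 - 154*p - 72)/(100*p^4 + 180*p^3 + 61*p^2 - 18*p + 1)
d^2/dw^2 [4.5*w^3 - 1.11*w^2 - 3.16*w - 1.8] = 27.0*w - 2.22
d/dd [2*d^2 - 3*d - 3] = 4*d - 3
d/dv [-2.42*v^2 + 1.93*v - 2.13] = 1.93 - 4.84*v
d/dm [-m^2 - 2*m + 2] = -2*m - 2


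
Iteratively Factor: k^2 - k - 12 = (k + 3)*(k - 4)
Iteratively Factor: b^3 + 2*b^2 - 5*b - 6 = (b + 1)*(b^2 + b - 6) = (b + 1)*(b + 3)*(b - 2)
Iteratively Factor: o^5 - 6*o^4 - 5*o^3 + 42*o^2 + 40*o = (o + 2)*(o^4 - 8*o^3 + 11*o^2 + 20*o) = (o - 4)*(o + 2)*(o^3 - 4*o^2 - 5*o) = (o - 4)*(o + 1)*(o + 2)*(o^2 - 5*o) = (o - 5)*(o - 4)*(o + 1)*(o + 2)*(o)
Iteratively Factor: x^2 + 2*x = (x)*(x + 2)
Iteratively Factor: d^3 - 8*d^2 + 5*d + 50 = (d - 5)*(d^2 - 3*d - 10) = (d - 5)*(d + 2)*(d - 5)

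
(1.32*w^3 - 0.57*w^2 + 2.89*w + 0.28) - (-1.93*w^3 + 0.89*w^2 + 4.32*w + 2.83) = 3.25*w^3 - 1.46*w^2 - 1.43*w - 2.55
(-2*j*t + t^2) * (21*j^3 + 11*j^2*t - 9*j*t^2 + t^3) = -42*j^4*t - j^3*t^2 + 29*j^2*t^3 - 11*j*t^4 + t^5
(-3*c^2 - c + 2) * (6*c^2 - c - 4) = -18*c^4 - 3*c^3 + 25*c^2 + 2*c - 8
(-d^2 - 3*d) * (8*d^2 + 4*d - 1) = -8*d^4 - 28*d^3 - 11*d^2 + 3*d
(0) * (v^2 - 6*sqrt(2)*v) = 0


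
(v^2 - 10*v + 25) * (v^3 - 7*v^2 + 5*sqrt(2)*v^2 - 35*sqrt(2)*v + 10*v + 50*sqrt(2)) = v^5 - 17*v^4 + 5*sqrt(2)*v^4 - 85*sqrt(2)*v^3 + 105*v^3 - 275*v^2 + 525*sqrt(2)*v^2 - 1375*sqrt(2)*v + 250*v + 1250*sqrt(2)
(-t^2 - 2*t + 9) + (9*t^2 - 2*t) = 8*t^2 - 4*t + 9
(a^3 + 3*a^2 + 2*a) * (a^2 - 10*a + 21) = a^5 - 7*a^4 - 7*a^3 + 43*a^2 + 42*a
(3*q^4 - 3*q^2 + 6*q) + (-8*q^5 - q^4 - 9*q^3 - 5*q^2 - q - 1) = -8*q^5 + 2*q^4 - 9*q^3 - 8*q^2 + 5*q - 1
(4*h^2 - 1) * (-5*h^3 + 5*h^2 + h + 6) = -20*h^5 + 20*h^4 + 9*h^3 + 19*h^2 - h - 6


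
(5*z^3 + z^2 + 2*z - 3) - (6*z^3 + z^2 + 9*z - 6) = -z^3 - 7*z + 3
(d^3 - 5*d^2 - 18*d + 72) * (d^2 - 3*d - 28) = d^5 - 8*d^4 - 31*d^3 + 266*d^2 + 288*d - 2016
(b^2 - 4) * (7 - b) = -b^3 + 7*b^2 + 4*b - 28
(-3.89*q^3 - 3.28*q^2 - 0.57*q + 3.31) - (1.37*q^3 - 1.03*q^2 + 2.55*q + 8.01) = -5.26*q^3 - 2.25*q^2 - 3.12*q - 4.7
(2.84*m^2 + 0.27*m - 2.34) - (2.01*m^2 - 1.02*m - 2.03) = 0.83*m^2 + 1.29*m - 0.31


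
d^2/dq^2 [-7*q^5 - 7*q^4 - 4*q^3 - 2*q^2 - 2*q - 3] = -140*q^3 - 84*q^2 - 24*q - 4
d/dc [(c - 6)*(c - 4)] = 2*c - 10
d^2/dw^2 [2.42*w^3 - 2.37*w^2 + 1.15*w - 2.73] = 14.52*w - 4.74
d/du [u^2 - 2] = 2*u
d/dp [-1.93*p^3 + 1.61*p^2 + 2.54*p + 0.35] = -5.79*p^2 + 3.22*p + 2.54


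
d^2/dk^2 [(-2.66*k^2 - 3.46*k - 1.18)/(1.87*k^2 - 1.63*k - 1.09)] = (-1.4210854715202e-14*k^4 - 40.41444*k^3 - 57.28932*k^2 - 20.73456*k - 5.1066)/(6.539203*k^6 - 17.099841*k^5 + 3.470346*k^4 + 15.603827*k^3 - 2.022822*k^2 - 5.809809*k - 1.295029)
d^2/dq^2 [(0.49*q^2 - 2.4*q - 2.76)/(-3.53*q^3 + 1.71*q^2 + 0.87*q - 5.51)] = (-12.211682*q^6 + 179.43696*q^5 + 316.753254*q^4 - 102.899044*q^3 - 590.303934*q^2 - 161.782416*q + 49.444942)/(43.986977*q^9 - 63.924417*q^8 - 1.55673*q^7 + 232.487952*q^6 - 199.176408*q^5 - 57.07809*q^4 + 370.038318*q^3 - 143.235756*q^2 - 79.239861*q + 167.284151)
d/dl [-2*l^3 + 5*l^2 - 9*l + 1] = -6*l^2 + 10*l - 9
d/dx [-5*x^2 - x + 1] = -10*x - 1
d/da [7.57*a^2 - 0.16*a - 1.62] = 15.14*a - 0.16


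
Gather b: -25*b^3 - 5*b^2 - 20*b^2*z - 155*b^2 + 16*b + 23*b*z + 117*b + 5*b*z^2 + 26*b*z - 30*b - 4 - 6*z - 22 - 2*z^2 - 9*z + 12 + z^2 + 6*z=-25*b^3 + b^2*(-20*z - 160) + b*(5*z^2 + 49*z + 103) - z^2 - 9*z - 14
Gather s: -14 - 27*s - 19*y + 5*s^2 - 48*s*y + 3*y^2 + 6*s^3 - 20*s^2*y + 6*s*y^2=6*s^3 + s^2*(5 - 20*y) + s*(6*y^2 - 48*y - 27) + 3*y^2 - 19*y - 14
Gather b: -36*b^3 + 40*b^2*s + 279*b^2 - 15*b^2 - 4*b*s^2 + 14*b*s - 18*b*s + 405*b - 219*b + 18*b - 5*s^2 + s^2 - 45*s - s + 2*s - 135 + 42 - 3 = -36*b^3 + b^2*(40*s + 264) + b*(-4*s^2 - 4*s + 204) - 4*s^2 - 44*s - 96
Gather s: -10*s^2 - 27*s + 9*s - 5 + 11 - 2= -10*s^2 - 18*s + 4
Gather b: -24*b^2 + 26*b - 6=-24*b^2 + 26*b - 6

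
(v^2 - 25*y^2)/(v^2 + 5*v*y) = (v - 5*y)/v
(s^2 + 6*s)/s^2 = (s + 6)/s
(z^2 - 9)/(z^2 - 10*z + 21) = (z + 3)/(z - 7)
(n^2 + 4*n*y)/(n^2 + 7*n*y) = (n + 4*y)/(n + 7*y)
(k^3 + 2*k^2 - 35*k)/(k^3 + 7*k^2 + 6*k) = (k^2 + 2*k - 35)/(k^2 + 7*k + 6)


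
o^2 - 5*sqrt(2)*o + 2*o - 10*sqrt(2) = (o + 2)*(o - 5*sqrt(2))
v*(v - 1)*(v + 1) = v^3 - v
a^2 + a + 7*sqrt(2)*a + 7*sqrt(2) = (a + 1)*(a + 7*sqrt(2))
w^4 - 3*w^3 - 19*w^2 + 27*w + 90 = (w - 5)*(w - 3)*(w + 2)*(w + 3)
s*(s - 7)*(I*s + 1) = I*s^3 + s^2 - 7*I*s^2 - 7*s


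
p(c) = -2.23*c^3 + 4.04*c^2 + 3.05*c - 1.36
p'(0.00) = 3.05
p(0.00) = -1.36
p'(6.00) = -189.31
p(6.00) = -319.30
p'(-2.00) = -39.87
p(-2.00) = 26.54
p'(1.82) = -4.40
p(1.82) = 4.13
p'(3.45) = -48.70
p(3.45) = -34.32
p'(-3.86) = -127.82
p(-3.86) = 175.31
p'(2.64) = -22.25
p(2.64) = -6.18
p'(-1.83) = -34.14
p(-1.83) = 20.25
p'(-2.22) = -47.86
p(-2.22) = 36.18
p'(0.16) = 4.17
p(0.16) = -0.78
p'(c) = -6.69*c^2 + 8.08*c + 3.05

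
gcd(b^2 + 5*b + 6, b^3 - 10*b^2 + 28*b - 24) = 1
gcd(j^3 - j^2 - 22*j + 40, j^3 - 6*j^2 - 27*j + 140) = j^2 + j - 20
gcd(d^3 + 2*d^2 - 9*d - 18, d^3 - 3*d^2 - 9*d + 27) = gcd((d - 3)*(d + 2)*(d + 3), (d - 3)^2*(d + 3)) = d^2 - 9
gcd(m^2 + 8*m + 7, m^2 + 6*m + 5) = m + 1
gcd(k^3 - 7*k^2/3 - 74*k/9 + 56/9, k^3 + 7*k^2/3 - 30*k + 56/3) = k^2 - 14*k/3 + 8/3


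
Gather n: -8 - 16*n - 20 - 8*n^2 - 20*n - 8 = -8*n^2 - 36*n - 36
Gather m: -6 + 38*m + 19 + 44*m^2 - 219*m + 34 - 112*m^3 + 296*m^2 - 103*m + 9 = -112*m^3 + 340*m^2 - 284*m + 56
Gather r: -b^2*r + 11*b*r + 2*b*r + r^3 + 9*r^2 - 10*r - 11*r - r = r^3 + 9*r^2 + r*(-b^2 + 13*b - 22)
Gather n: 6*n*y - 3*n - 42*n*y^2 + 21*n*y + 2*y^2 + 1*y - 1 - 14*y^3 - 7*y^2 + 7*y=n*(-42*y^2 + 27*y - 3) - 14*y^3 - 5*y^2 + 8*y - 1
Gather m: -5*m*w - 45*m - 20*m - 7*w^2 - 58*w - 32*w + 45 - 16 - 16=m*(-5*w - 65) - 7*w^2 - 90*w + 13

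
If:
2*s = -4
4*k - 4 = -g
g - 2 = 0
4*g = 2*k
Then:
No Solution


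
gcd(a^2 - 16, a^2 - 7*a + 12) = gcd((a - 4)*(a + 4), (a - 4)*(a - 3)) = a - 4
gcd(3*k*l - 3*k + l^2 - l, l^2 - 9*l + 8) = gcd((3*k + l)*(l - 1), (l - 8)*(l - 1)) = l - 1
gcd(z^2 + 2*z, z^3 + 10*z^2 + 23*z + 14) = z + 2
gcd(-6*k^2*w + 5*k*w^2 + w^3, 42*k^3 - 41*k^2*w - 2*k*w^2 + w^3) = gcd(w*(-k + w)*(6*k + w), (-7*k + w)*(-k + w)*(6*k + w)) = -6*k^2 + 5*k*w + w^2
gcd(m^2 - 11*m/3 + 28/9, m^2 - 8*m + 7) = 1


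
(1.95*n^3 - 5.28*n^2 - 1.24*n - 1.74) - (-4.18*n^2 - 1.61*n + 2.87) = 1.95*n^3 - 1.1*n^2 + 0.37*n - 4.61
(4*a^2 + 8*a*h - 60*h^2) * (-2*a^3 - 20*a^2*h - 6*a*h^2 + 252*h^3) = -8*a^5 - 96*a^4*h - 64*a^3*h^2 + 2160*a^2*h^3 + 2376*a*h^4 - 15120*h^5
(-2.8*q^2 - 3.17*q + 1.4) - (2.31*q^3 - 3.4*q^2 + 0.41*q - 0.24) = -2.31*q^3 + 0.6*q^2 - 3.58*q + 1.64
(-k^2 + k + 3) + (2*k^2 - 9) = k^2 + k - 6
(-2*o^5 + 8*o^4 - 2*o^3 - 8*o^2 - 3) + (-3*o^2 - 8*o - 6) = -2*o^5 + 8*o^4 - 2*o^3 - 11*o^2 - 8*o - 9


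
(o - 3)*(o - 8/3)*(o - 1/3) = o^3 - 6*o^2 + 89*o/9 - 8/3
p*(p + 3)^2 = p^3 + 6*p^2 + 9*p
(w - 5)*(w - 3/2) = w^2 - 13*w/2 + 15/2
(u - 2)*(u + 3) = u^2 + u - 6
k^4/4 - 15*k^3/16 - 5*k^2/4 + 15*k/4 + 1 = (k/4 + 1/2)*(k - 4)*(k - 2)*(k + 1/4)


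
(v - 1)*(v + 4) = v^2 + 3*v - 4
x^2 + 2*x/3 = x*(x + 2/3)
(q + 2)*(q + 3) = q^2 + 5*q + 6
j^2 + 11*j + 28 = (j + 4)*(j + 7)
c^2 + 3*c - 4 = (c - 1)*(c + 4)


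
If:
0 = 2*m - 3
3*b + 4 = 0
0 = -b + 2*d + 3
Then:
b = -4/3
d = -13/6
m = 3/2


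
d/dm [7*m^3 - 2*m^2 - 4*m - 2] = 21*m^2 - 4*m - 4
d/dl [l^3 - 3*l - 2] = 3*l^2 - 3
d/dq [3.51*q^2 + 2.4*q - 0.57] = 7.02*q + 2.4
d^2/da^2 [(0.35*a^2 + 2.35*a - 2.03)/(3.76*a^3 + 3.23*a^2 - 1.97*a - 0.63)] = (9.89632*a^6 + 199.34016*a^5 - 157.595136*a^4 - 294.553344*a^3 + 34.220424*a^2 + 77.342664*a - 29.573488)/(53.157376*a^9 + 136.993344*a^8 + 34.129896*a^7 - 136.573333*a^6 - 63.789231*a^5 + 45.886956*a^4 + 20.884177*a^3 - 3.48894*a^2 - 2.345679*a - 0.250047)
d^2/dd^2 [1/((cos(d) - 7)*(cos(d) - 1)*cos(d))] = (-294*(1 - cos(d)^2)^2/cos(d)^3 + 12*sin(d)^6/cos(d)^3 + 3*cos(d)^3 + 88*cos(d)^2 - 336*tan(d)^2 - 296 - 175/cos(d) + 380/cos(d)^3)/((cos(d) - 7)^3*(cos(d) - 1)^3)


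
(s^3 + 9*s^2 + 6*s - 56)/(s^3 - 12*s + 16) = (s + 7)/(s - 2)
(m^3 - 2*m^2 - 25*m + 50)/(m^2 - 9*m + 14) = (m^2 - 25)/(m - 7)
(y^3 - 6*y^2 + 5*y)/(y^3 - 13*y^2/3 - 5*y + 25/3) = 3*y/(3*y + 5)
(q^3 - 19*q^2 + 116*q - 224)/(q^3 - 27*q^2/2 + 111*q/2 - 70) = 2*(q - 8)/(2*q - 5)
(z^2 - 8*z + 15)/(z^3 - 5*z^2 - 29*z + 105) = (z - 5)/(z^2 - 2*z - 35)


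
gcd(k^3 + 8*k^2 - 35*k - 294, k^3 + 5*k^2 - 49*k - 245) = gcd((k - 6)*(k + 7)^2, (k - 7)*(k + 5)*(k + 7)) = k + 7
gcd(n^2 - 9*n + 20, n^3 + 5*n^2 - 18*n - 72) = n - 4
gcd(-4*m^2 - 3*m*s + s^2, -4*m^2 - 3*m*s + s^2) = -4*m^2 - 3*m*s + s^2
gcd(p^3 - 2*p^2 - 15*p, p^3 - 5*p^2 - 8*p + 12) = 1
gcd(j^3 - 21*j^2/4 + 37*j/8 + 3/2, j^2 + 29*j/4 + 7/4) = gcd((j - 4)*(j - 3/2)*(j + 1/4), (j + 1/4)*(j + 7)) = j + 1/4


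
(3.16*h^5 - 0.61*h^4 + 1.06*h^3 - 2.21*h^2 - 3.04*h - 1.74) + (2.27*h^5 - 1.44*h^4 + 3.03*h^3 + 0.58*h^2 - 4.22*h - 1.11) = 5.43*h^5 - 2.05*h^4 + 4.09*h^3 - 1.63*h^2 - 7.26*h - 2.85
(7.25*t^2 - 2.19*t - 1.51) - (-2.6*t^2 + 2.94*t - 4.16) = 9.85*t^2 - 5.13*t + 2.65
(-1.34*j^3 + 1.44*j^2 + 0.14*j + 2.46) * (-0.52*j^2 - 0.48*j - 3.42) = 0.6968*j^5 - 0.1056*j^4 + 3.8188*j^3 - 6.2712*j^2 - 1.6596*j - 8.4132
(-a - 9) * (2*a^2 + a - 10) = -2*a^3 - 19*a^2 + a + 90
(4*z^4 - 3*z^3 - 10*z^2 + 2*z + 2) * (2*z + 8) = 8*z^5 + 26*z^4 - 44*z^3 - 76*z^2 + 20*z + 16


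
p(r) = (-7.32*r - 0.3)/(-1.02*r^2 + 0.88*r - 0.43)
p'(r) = (-7.32*r - 0.3)*(2.04*r - 0.88)/(-1.02*r^2 + 0.88*r - 0.43)^2 - 7.32/(-1.02*r^2 + 0.88*r - 0.43) = (-7.4664*r^2 - 0.612*r + 3.4116)/(1.0404*r^4 - 1.7952*r^3 + 1.6516*r^2 - 0.7568*r + 0.1849)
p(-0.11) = -0.94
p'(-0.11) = 11.66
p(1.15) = 11.37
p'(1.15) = -12.18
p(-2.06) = -2.25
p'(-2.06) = -0.63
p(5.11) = 1.67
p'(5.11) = -0.38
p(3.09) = 3.08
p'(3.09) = -1.26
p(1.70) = 6.77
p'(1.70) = -5.42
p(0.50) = 16.16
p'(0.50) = 20.64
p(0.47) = 15.47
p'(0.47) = 25.24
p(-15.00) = -0.45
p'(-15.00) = -0.03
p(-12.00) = -0.55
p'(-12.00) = -0.04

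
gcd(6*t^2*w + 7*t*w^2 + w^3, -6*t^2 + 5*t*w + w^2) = 6*t + w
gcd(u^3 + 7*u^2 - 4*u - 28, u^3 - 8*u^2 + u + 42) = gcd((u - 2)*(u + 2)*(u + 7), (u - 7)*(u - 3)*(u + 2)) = u + 2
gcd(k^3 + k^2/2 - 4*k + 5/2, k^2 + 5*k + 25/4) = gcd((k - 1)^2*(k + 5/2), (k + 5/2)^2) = k + 5/2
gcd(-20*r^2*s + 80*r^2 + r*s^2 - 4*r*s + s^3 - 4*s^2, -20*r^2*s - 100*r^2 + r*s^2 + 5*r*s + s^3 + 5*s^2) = 20*r^2 - r*s - s^2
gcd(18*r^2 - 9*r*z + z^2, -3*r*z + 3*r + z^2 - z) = -3*r + z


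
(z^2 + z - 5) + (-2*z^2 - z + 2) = -z^2 - 3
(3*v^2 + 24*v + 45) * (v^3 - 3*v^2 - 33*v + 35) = 3*v^5 + 15*v^4 - 126*v^3 - 822*v^2 - 645*v + 1575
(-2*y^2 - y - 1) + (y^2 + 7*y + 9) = -y^2 + 6*y + 8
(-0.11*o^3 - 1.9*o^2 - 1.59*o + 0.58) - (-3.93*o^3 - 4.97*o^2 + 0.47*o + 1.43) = 3.82*o^3 + 3.07*o^2 - 2.06*o - 0.85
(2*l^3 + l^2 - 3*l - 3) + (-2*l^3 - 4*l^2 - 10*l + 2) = -3*l^2 - 13*l - 1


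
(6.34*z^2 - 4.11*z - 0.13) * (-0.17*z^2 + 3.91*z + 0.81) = -1.0778*z^4 + 25.4881*z^3 - 10.9126*z^2 - 3.8374*z - 0.1053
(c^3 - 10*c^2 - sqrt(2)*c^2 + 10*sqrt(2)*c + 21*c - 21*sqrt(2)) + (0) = c^3 - 10*c^2 - sqrt(2)*c^2 + 10*sqrt(2)*c + 21*c - 21*sqrt(2)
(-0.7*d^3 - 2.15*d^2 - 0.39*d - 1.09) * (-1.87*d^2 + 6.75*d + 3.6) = 1.309*d^5 - 0.704499999999999*d^4 - 16.3032*d^3 - 8.3342*d^2 - 8.7615*d - 3.924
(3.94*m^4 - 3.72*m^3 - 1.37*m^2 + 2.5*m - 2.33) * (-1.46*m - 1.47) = -5.7524*m^5 - 0.360599999999999*m^4 + 7.4686*m^3 - 1.6361*m^2 - 0.2732*m + 3.4251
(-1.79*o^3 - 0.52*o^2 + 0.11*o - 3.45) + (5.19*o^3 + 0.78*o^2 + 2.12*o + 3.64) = 3.4*o^3 + 0.26*o^2 + 2.23*o + 0.19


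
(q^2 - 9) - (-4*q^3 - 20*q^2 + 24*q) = 4*q^3 + 21*q^2 - 24*q - 9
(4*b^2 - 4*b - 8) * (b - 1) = 4*b^3 - 8*b^2 - 4*b + 8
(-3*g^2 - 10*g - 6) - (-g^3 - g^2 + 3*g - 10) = g^3 - 2*g^2 - 13*g + 4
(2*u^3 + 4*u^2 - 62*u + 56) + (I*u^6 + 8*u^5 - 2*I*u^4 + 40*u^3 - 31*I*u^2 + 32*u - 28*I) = I*u^6 + 8*u^5 - 2*I*u^4 + 42*u^3 + 4*u^2 - 31*I*u^2 - 30*u + 56 - 28*I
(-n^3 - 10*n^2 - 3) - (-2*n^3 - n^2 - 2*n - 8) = n^3 - 9*n^2 + 2*n + 5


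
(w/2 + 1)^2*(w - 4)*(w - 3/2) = w^4/4 - 3*w^3/8 - 3*w^2 + w/2 + 6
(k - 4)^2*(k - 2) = k^3 - 10*k^2 + 32*k - 32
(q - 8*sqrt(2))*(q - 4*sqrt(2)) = q^2 - 12*sqrt(2)*q + 64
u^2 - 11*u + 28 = (u - 7)*(u - 4)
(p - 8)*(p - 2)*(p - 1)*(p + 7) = p^4 - 4*p^3 - 51*p^2 + 166*p - 112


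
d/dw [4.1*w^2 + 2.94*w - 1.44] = 8.2*w + 2.94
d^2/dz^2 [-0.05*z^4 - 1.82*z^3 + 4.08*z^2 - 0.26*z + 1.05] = -0.6*z^2 - 10.92*z + 8.16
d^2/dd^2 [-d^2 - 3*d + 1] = -2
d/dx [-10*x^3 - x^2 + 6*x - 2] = -30*x^2 - 2*x + 6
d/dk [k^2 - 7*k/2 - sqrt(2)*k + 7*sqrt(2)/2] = 2*k - 7/2 - sqrt(2)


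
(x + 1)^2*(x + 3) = x^3 + 5*x^2 + 7*x + 3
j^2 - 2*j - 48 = (j - 8)*(j + 6)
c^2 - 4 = (c - 2)*(c + 2)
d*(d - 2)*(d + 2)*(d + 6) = d^4 + 6*d^3 - 4*d^2 - 24*d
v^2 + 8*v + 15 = (v + 3)*(v + 5)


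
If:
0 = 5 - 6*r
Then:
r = 5/6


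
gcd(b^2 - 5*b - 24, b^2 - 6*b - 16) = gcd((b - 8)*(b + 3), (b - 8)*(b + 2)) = b - 8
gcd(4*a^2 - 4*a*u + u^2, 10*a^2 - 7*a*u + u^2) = -2*a + u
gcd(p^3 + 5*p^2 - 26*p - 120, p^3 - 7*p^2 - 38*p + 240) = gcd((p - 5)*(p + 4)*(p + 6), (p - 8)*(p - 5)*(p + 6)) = p^2 + p - 30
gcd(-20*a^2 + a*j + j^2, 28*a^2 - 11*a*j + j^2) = 4*a - j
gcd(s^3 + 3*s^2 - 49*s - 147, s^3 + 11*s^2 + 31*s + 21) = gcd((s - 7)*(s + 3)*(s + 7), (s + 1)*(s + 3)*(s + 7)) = s^2 + 10*s + 21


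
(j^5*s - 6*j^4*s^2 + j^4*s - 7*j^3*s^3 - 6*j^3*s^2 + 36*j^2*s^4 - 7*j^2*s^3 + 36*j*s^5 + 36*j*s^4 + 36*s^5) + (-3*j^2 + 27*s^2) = j^5*s - 6*j^4*s^2 + j^4*s - 7*j^3*s^3 - 6*j^3*s^2 + 36*j^2*s^4 - 7*j^2*s^3 - 3*j^2 + 36*j*s^5 + 36*j*s^4 + 36*s^5 + 27*s^2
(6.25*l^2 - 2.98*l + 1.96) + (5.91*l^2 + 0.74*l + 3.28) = 12.16*l^2 - 2.24*l + 5.24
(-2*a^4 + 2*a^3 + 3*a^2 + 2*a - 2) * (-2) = 4*a^4 - 4*a^3 - 6*a^2 - 4*a + 4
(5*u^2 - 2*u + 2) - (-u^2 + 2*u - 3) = 6*u^2 - 4*u + 5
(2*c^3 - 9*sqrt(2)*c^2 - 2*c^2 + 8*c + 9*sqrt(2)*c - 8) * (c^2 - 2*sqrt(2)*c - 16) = 2*c^5 - 13*sqrt(2)*c^4 - 2*c^4 + 12*c^3 + 13*sqrt(2)*c^3 - 12*c^2 + 128*sqrt(2)*c^2 - 128*sqrt(2)*c - 128*c + 128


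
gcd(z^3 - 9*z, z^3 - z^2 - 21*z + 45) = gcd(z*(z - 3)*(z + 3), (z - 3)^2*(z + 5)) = z - 3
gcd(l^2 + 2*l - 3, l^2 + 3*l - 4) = l - 1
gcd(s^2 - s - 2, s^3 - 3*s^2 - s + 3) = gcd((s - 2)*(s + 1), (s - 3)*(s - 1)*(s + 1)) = s + 1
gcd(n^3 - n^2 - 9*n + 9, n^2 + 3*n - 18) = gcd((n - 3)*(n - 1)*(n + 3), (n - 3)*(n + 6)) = n - 3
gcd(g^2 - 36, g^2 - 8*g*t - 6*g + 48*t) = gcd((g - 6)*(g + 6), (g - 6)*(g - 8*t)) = g - 6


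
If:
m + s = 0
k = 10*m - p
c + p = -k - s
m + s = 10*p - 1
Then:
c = 9*s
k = -10*s - 1/10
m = -s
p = 1/10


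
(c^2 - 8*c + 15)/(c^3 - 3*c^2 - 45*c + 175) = (c - 3)/(c^2 + 2*c - 35)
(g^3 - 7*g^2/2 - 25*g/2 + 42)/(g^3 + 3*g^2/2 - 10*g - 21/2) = (g - 4)/(g + 1)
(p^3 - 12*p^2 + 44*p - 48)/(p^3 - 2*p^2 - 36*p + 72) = (p - 4)/(p + 6)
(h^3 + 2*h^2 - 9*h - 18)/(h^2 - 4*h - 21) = (h^2 - h - 6)/(h - 7)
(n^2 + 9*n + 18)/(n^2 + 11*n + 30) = (n + 3)/(n + 5)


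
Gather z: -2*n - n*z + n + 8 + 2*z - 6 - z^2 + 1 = -n - z^2 + z*(2 - n) + 3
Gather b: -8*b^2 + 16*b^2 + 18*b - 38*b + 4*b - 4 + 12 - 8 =8*b^2 - 16*b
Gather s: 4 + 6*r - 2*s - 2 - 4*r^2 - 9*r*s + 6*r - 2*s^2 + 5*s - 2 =-4*r^2 + 12*r - 2*s^2 + s*(3 - 9*r)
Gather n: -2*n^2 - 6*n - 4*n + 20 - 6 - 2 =-2*n^2 - 10*n + 12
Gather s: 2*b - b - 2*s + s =b - s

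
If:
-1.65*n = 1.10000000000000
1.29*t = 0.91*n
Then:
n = -0.67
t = -0.47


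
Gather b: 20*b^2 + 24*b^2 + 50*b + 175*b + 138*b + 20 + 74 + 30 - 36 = 44*b^2 + 363*b + 88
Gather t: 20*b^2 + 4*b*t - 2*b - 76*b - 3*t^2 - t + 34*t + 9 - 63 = 20*b^2 - 78*b - 3*t^2 + t*(4*b + 33) - 54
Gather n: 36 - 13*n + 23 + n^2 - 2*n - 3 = n^2 - 15*n + 56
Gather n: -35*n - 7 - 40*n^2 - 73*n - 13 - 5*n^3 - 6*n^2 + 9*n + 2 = -5*n^3 - 46*n^2 - 99*n - 18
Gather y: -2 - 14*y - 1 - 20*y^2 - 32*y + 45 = -20*y^2 - 46*y + 42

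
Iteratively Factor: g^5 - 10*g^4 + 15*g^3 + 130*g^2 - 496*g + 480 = (g + 4)*(g^4 - 14*g^3 + 71*g^2 - 154*g + 120) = (g - 4)*(g + 4)*(g^3 - 10*g^2 + 31*g - 30) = (g - 5)*(g - 4)*(g + 4)*(g^2 - 5*g + 6) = (g - 5)*(g - 4)*(g - 3)*(g + 4)*(g - 2)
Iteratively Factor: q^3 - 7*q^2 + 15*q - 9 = (q - 3)*(q^2 - 4*q + 3) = (q - 3)*(q - 1)*(q - 3)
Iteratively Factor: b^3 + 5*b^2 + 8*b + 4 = (b + 2)*(b^2 + 3*b + 2) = (b + 1)*(b + 2)*(b + 2)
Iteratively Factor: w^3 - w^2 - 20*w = (w - 5)*(w^2 + 4*w) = w*(w - 5)*(w + 4)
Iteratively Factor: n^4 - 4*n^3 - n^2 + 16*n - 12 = (n + 2)*(n^3 - 6*n^2 + 11*n - 6) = (n - 2)*(n + 2)*(n^2 - 4*n + 3) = (n - 2)*(n - 1)*(n + 2)*(n - 3)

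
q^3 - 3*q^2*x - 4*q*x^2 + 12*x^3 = (q - 3*x)*(q - 2*x)*(q + 2*x)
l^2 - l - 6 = (l - 3)*(l + 2)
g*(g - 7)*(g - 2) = g^3 - 9*g^2 + 14*g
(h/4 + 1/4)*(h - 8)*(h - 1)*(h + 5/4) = h^4/4 - 27*h^3/16 - 11*h^2/4 + 27*h/16 + 5/2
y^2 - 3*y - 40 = (y - 8)*(y + 5)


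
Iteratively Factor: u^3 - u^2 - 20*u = (u + 4)*(u^2 - 5*u) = (u - 5)*(u + 4)*(u)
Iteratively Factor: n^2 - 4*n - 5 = (n + 1)*(n - 5)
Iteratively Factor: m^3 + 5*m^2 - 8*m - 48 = (m + 4)*(m^2 + m - 12) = (m - 3)*(m + 4)*(m + 4)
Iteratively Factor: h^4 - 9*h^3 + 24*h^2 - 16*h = (h - 1)*(h^3 - 8*h^2 + 16*h) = (h - 4)*(h - 1)*(h^2 - 4*h) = (h - 4)^2*(h - 1)*(h)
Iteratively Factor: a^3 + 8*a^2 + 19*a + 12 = (a + 3)*(a^2 + 5*a + 4) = (a + 1)*(a + 3)*(a + 4)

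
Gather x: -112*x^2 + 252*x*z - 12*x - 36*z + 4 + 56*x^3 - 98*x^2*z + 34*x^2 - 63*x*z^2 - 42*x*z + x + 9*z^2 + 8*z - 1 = 56*x^3 + x^2*(-98*z - 78) + x*(-63*z^2 + 210*z - 11) + 9*z^2 - 28*z + 3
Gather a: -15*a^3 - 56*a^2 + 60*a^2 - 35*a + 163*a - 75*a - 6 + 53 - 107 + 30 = -15*a^3 + 4*a^2 + 53*a - 30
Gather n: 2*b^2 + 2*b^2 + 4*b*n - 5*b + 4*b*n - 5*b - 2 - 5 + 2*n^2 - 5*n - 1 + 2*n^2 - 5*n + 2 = 4*b^2 - 10*b + 4*n^2 + n*(8*b - 10) - 6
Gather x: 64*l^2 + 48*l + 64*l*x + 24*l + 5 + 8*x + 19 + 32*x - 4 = 64*l^2 + 72*l + x*(64*l + 40) + 20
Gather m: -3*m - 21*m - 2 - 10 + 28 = 16 - 24*m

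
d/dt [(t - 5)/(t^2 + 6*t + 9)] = (13 - t)/(t^3 + 9*t^2 + 27*t + 27)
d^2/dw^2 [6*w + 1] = 0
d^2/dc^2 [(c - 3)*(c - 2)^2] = 6*c - 14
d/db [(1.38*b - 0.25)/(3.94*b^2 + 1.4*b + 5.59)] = (-5.4372*b^2 + 1.97*b + 8.0642)/(15.5236*b^4 + 11.032*b^3 + 46.0092*b^2 + 15.652*b + 31.2481)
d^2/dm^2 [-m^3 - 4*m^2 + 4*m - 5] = -6*m - 8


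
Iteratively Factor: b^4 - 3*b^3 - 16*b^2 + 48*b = (b - 4)*(b^3 + b^2 - 12*b) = (b - 4)*(b - 3)*(b^2 + 4*b) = (b - 4)*(b - 3)*(b + 4)*(b)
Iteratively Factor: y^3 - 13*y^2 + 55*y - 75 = (y - 5)*(y^2 - 8*y + 15) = (y - 5)*(y - 3)*(y - 5)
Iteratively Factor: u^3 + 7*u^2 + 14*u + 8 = (u + 4)*(u^2 + 3*u + 2) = (u + 1)*(u + 4)*(u + 2)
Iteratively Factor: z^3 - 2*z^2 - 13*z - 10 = (z + 2)*(z^2 - 4*z - 5) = (z - 5)*(z + 2)*(z + 1)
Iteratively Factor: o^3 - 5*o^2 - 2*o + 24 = (o - 4)*(o^2 - o - 6) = (o - 4)*(o + 2)*(o - 3)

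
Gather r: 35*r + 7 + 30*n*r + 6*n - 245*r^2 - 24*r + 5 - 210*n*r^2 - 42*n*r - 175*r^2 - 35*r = 6*n + r^2*(-210*n - 420) + r*(-12*n - 24) + 12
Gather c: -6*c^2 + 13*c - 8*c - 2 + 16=-6*c^2 + 5*c + 14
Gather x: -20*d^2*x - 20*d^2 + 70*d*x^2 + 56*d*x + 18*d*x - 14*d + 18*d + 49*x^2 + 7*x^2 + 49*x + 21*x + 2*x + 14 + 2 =-20*d^2 + 4*d + x^2*(70*d + 56) + x*(-20*d^2 + 74*d + 72) + 16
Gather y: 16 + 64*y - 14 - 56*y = 8*y + 2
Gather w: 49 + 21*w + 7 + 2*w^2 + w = 2*w^2 + 22*w + 56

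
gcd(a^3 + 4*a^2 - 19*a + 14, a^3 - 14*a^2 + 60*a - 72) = a - 2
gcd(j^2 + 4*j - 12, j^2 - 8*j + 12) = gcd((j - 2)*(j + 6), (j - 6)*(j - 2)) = j - 2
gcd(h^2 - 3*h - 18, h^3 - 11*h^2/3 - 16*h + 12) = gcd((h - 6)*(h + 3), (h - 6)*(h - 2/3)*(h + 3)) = h^2 - 3*h - 18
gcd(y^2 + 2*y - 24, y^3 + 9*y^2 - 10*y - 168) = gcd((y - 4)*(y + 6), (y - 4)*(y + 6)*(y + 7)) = y^2 + 2*y - 24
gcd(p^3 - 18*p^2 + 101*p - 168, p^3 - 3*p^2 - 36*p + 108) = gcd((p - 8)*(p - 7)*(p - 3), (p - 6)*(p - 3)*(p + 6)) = p - 3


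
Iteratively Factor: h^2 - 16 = (h + 4)*(h - 4)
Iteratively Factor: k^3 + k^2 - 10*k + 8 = (k + 4)*(k^2 - 3*k + 2) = (k - 1)*(k + 4)*(k - 2)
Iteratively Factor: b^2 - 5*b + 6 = (b - 3)*(b - 2)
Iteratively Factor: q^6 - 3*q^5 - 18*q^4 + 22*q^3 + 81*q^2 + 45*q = (q - 3)*(q^5 - 18*q^3 - 32*q^2 - 15*q) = (q - 5)*(q - 3)*(q^4 + 5*q^3 + 7*q^2 + 3*q) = (q - 5)*(q - 3)*(q + 1)*(q^3 + 4*q^2 + 3*q) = q*(q - 5)*(q - 3)*(q + 1)*(q^2 + 4*q + 3) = q*(q - 5)*(q - 3)*(q + 1)*(q + 3)*(q + 1)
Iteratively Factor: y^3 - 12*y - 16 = (y + 2)*(y^2 - 2*y - 8) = (y - 4)*(y + 2)*(y + 2)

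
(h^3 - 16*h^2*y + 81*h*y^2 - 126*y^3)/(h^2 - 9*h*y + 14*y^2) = (-h^2 + 9*h*y - 18*y^2)/(-h + 2*y)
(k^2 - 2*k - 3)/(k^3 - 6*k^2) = (k^2 - 2*k - 3)/(k^2*(k - 6))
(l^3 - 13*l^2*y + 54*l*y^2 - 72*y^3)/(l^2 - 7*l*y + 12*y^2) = l - 6*y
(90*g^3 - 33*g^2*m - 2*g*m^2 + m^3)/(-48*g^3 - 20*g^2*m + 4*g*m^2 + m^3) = (-15*g^2 + 8*g*m - m^2)/(8*g^2 + 2*g*m - m^2)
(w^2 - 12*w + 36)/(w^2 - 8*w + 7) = (w^2 - 12*w + 36)/(w^2 - 8*w + 7)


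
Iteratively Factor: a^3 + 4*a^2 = (a)*(a^2 + 4*a) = a*(a + 4)*(a)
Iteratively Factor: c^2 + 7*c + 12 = (c + 4)*(c + 3)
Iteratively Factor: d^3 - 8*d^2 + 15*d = (d - 5)*(d^2 - 3*d) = (d - 5)*(d - 3)*(d)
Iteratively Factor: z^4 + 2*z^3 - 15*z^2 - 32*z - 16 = (z + 4)*(z^3 - 2*z^2 - 7*z - 4) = (z + 1)*(z + 4)*(z^2 - 3*z - 4) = (z - 4)*(z + 1)*(z + 4)*(z + 1)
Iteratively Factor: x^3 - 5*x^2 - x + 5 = (x - 5)*(x^2 - 1) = (x - 5)*(x + 1)*(x - 1)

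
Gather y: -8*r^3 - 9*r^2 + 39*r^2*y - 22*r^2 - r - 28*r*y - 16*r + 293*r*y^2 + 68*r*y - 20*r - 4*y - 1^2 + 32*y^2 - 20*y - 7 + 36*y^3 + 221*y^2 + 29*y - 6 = -8*r^3 - 31*r^2 - 37*r + 36*y^3 + y^2*(293*r + 253) + y*(39*r^2 + 40*r + 5) - 14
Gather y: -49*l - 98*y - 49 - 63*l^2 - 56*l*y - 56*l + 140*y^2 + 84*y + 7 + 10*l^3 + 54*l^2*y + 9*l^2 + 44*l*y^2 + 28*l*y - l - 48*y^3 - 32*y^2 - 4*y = 10*l^3 - 54*l^2 - 106*l - 48*y^3 + y^2*(44*l + 108) + y*(54*l^2 - 28*l - 18) - 42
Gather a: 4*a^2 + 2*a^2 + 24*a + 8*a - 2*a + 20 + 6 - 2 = 6*a^2 + 30*a + 24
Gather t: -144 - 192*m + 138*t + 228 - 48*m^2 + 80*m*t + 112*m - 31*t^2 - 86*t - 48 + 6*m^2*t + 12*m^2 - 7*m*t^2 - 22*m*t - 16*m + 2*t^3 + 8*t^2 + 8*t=-36*m^2 - 96*m + 2*t^3 + t^2*(-7*m - 23) + t*(6*m^2 + 58*m + 60) + 36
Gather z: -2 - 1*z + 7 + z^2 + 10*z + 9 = z^2 + 9*z + 14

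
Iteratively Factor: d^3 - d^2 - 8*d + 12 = (d - 2)*(d^2 + d - 6) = (d - 2)^2*(d + 3)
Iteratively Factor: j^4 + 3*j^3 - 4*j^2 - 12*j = (j)*(j^3 + 3*j^2 - 4*j - 12) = j*(j + 3)*(j^2 - 4) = j*(j + 2)*(j + 3)*(j - 2)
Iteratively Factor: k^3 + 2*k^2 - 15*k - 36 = (k - 4)*(k^2 + 6*k + 9) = (k - 4)*(k + 3)*(k + 3)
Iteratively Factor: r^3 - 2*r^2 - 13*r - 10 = (r - 5)*(r^2 + 3*r + 2) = (r - 5)*(r + 1)*(r + 2)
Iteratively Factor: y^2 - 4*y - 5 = (y + 1)*(y - 5)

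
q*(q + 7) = q^2 + 7*q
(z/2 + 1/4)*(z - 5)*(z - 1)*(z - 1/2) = z^4/2 - 3*z^3 + 19*z^2/8 + 3*z/4 - 5/8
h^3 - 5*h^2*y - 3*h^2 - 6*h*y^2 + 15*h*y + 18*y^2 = (h - 3)*(h - 6*y)*(h + y)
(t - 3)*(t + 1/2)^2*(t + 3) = t^4 + t^3 - 35*t^2/4 - 9*t - 9/4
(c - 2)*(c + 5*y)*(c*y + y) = c^3*y + 5*c^2*y^2 - c^2*y - 5*c*y^2 - 2*c*y - 10*y^2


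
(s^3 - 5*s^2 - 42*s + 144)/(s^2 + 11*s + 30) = (s^2 - 11*s + 24)/(s + 5)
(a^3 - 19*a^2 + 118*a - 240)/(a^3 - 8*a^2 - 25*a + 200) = (a - 6)/(a + 5)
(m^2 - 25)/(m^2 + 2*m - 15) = (m - 5)/(m - 3)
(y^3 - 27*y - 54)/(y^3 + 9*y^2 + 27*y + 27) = (y - 6)/(y + 3)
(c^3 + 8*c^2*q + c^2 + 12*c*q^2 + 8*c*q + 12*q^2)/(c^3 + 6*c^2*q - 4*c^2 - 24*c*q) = (c^2 + 2*c*q + c + 2*q)/(c*(c - 4))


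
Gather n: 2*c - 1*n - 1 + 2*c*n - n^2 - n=2*c - n^2 + n*(2*c - 2) - 1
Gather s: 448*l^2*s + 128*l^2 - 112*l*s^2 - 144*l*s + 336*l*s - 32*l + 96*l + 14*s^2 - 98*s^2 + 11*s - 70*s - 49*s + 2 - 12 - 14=128*l^2 + 64*l + s^2*(-112*l - 84) + s*(448*l^2 + 192*l - 108) - 24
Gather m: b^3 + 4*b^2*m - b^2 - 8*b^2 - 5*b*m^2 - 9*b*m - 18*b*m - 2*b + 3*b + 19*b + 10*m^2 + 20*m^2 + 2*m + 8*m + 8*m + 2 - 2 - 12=b^3 - 9*b^2 + 20*b + m^2*(30 - 5*b) + m*(4*b^2 - 27*b + 18) - 12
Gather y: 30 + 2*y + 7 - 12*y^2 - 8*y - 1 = -12*y^2 - 6*y + 36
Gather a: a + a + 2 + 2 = 2*a + 4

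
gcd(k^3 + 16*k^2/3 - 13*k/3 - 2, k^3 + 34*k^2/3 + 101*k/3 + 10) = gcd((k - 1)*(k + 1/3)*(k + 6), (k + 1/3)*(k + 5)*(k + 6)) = k^2 + 19*k/3 + 2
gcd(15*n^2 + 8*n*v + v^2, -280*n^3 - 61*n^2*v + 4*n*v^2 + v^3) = 5*n + v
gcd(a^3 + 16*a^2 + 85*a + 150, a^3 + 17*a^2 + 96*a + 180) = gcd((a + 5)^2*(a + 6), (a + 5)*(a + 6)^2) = a^2 + 11*a + 30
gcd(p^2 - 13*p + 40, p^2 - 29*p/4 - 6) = p - 8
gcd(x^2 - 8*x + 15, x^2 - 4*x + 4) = 1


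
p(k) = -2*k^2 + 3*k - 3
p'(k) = 3 - 4*k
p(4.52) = -30.30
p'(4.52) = -15.08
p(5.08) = -39.37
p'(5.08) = -17.32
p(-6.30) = -101.28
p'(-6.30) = 28.20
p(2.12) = -5.63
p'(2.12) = -5.48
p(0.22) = -2.44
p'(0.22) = 2.12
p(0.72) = -1.88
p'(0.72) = 0.12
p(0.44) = -2.07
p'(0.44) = 1.24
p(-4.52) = -57.42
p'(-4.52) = 21.08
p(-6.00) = -93.00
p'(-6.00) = 27.00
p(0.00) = -3.00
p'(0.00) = 3.00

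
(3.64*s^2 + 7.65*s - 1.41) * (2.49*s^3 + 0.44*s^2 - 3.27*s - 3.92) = 9.0636*s^5 + 20.6501*s^4 - 12.0477*s^3 - 39.9047*s^2 - 25.3773*s + 5.5272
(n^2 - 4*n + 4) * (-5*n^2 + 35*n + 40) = -5*n^4 + 55*n^3 - 120*n^2 - 20*n + 160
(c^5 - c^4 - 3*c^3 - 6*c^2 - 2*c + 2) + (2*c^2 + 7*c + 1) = c^5 - c^4 - 3*c^3 - 4*c^2 + 5*c + 3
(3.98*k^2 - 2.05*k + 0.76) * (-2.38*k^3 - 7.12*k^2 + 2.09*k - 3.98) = -9.4724*k^5 - 23.4586*k^4 + 21.1054*k^3 - 25.5361*k^2 + 9.7474*k - 3.0248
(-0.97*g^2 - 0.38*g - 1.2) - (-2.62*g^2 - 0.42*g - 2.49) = 1.65*g^2 + 0.04*g + 1.29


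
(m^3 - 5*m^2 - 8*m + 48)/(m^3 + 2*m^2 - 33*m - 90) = (m^2 - 8*m + 16)/(m^2 - m - 30)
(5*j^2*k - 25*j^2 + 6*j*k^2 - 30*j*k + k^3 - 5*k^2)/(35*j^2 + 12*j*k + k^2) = (j*k - 5*j + k^2 - 5*k)/(7*j + k)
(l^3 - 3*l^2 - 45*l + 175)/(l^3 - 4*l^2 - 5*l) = (l^2 + 2*l - 35)/(l*(l + 1))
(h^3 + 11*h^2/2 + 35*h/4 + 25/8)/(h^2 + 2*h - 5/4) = (4*h^2 + 12*h + 5)/(2*(2*h - 1))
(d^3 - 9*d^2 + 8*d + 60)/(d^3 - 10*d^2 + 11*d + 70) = (d - 6)/(d - 7)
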